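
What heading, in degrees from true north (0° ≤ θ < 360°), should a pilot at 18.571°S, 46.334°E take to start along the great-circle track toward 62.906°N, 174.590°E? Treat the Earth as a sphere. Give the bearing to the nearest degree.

Δλ = 174.590 − 46.334 = 128.256°.
θ = atan2( sin Δλ · cos φ₂ , cos φ₁ · sin φ₂ − sin φ₁ · cos φ₂ · cos Δλ )
  = atan2(0.35764, 0.75409) = 25.374° → normalised to [0°, 360°): 25.374°.

25°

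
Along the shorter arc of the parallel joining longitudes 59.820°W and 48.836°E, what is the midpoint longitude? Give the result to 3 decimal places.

5.492°W

Signed shortest Δλ from -59.820° to +48.836° is +108.656°.
Midpoint longitude = -59.820° + (+108.656°)/2 = -59.820° + 54.328° = -5.492°.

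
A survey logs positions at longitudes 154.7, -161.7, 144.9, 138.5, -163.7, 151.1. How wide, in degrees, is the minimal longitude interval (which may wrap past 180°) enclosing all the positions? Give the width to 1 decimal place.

Sort the longitudes: -163.7°, -161.7°, +138.5°, +144.9°, +151.1°, +154.7°.
Eastward gaps between consecutive values (wrapping around): 2.0°, 300.2°, 6.4°, 6.2°, 3.6°, 41.6°.
Largest gap = 300.2° ⇒ minimal covering band is its complement: 360° − 300.2° = 59.8°.
Band runs from +138.5° eastward to -161.7°, crossing the antimeridian.

59.8°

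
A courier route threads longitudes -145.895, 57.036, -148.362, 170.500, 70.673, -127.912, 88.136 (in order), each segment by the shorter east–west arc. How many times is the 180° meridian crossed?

Leg 1: -145.895° → +57.036°, shortest Δλ = -157.069° (west) — crosses 180°.
Leg 2: +57.036° → -148.362°, shortest Δλ = 154.602° (east) — crosses 180°.
Leg 3: -148.362° → +170.500°, shortest Δλ = -41.138° (west) — crosses 180°.
Leg 4: +170.500° → +70.673°, shortest Δλ = -99.827° (west) — does not cross 180°.
Leg 5: +70.673° → -127.912°, shortest Δλ = 161.415° (east) — crosses 180°.
Leg 6: -127.912° → +88.136°, shortest Δλ = -143.952° (west) — crosses 180°.
Total crossings: 5.

5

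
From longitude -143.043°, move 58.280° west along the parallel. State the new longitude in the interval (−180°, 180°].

+158.677°

Start at -143.043°; shift −58.280° → -201.323°.
-201.323° lies outside (−180°, 180°]; add 360° → +158.677°.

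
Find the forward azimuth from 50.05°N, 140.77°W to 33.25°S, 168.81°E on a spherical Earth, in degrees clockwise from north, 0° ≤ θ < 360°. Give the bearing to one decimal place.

220.3°

Δλ = 168.81 − -140.77 = 309.58°; wrapped into (−180°, 180°]: -50.42°.
θ = atan2( sin Δλ · cos φ₂ , cos φ₁ · sin φ₂ − sin φ₁ · cos φ₂ · cos Δλ )
  = atan2(-0.64456, -0.76055) = -139.719° → normalised to [0°, 360°): 220.281°.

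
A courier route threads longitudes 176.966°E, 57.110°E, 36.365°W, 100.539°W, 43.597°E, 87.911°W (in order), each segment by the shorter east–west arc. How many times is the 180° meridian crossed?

0

Leg 1: +176.966° → +57.110°, shortest Δλ = -119.856° (west) — does not cross 180°.
Leg 2: +57.110° → -36.365°, shortest Δλ = -93.475° (west) — does not cross 180°.
Leg 3: -36.365° → -100.539°, shortest Δλ = -64.174° (west) — does not cross 180°.
Leg 4: -100.539° → +43.597°, shortest Δλ = 144.136° (east) — does not cross 180°.
Leg 5: +43.597° → -87.911°, shortest Δλ = -131.508° (west) — does not cross 180°.
Total crossings: 0.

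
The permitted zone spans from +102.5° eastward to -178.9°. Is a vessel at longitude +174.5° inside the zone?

Band width going east from +102.5° to -178.9°: ((-178.9 − 102.5) mod 360) = 78.6°.
Offset of +174.5° east of the west edge: ((174.5 − 102.5) mod 360) = 72.0°.
72.0° ≤ 78.6° ⇒ inside.

Yes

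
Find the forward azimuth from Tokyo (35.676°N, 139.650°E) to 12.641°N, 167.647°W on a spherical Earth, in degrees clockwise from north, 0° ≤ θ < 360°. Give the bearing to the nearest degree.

102°

Δλ = -167.647 − 139.650 = -307.297°; wrapped into (−180°, 180°]: 52.703°.
θ = atan2( sin Δλ · cos φ₂ , cos φ₁ · sin φ₂ − sin φ₁ · cos φ₂ · cos Δλ )
  = atan2(0.77622, -0.16705) = 102.145° → normalised to [0°, 360°): 102.145°.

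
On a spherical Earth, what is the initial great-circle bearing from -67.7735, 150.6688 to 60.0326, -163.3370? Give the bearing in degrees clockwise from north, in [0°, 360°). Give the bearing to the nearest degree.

29°

Δλ = -163.3370 − 150.6688 = -314.0058°; wrapped into (−180°, 180°]: 45.9942°.
θ = atan2( sin Δλ · cos φ₂ , cos φ₁ · sin φ₂ − sin φ₁ · cos φ₂ · cos Δλ )
  = atan2(0.35928, 0.64894) = 28.971° → normalised to [0°, 360°): 28.971°.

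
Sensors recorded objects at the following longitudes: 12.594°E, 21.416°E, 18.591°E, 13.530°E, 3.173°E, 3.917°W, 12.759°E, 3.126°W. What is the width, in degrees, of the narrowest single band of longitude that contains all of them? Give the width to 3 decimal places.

25.333°

Sort the longitudes: -3.917°, -3.126°, +3.173°, +12.594°, +12.759°, +13.530°, +18.591°, +21.416°.
Eastward gaps between consecutive values (wrapping around): 0.791°, 6.299°, 9.421°, 0.165°, 0.771°, 5.061°, 2.825°, 334.667°.
Largest gap = 334.667° ⇒ minimal covering band is its complement: 360° − 334.667° = 25.333°.
Band runs from -3.917° eastward to +21.416°.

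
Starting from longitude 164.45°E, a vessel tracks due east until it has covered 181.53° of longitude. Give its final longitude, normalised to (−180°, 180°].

14.02°W

Start at +164.45°; shift +181.53° → +345.98°.
+345.98° lies outside (−180°, 180°]; subtract 360° → -14.02°.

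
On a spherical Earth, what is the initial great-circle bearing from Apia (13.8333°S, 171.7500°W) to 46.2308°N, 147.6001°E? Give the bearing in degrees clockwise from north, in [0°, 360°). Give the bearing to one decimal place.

Δλ = 147.6001 − -171.7500 = 319.3501°; wrapped into (−180°, 180°]: -40.6499°.
θ = atan2( sin Δλ · cos φ₂ , cos φ₁ · sin φ₂ − sin φ₁ · cos φ₂ · cos Δλ )
  = atan2(-0.45063, 0.82667) = -28.596° → normalised to [0°, 360°): 331.404°.

331.4°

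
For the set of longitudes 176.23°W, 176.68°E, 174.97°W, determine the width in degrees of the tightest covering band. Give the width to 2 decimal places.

Sort the longitudes: -176.23°, -174.97°, +176.68°.
Eastward gaps between consecutive values (wrapping around): 1.26°, 351.65°, 7.09°.
Largest gap = 351.65° ⇒ minimal covering band is its complement: 360° − 351.65° = 8.35°.
Band runs from +176.68° eastward to -174.97°, crossing the antimeridian.

8.35°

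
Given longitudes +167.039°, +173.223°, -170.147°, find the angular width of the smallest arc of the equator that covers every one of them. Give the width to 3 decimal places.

Sort the longitudes: -170.147°, +167.039°, +173.223°.
Eastward gaps between consecutive values (wrapping around): 337.186°, 6.184°, 16.630°.
Largest gap = 337.186° ⇒ minimal covering band is its complement: 360° − 337.186° = 22.814°.
Band runs from +167.039° eastward to -170.147°, crossing the antimeridian.

22.814°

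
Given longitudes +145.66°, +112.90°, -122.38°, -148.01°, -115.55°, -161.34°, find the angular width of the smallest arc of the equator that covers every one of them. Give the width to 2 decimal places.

131.55°

Sort the longitudes: -161.34°, -148.01°, -122.38°, -115.55°, +112.90°, +145.66°.
Eastward gaps between consecutive values (wrapping around): 13.33°, 25.63°, 6.83°, 228.45°, 32.76°, 53.00°.
Largest gap = 228.45° ⇒ minimal covering band is its complement: 360° − 228.45° = 131.55°.
Band runs from +112.90° eastward to -115.55°, crossing the antimeridian.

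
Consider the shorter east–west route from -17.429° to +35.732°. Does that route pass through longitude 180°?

Signed shortest Δλ = ((35.732 − -17.429 + 180) mod 360) − 180 = 53.161°.
Going east by 53.161° from -17.429° reaches +35.732° without touching 180°.

No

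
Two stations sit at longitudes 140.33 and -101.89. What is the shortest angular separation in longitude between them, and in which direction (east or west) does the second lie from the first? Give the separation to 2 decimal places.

Raw difference: -101.89 − 140.33 = -242.22°.
Normalise into (−180°, 180°]: -242.22° + 360° = 117.78°.
Positive ⇒ the second point lies to the east; separation 117.78°.

117.78° east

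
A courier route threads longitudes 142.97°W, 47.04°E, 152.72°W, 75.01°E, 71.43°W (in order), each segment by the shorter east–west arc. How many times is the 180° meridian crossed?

3

Leg 1: -142.97° → +47.04°, shortest Δλ = -169.99° (west) — crosses 180°.
Leg 2: +47.04° → -152.72°, shortest Δλ = 160.24° (east) — crosses 180°.
Leg 3: -152.72° → +75.01°, shortest Δλ = -132.27° (west) — crosses 180°.
Leg 4: +75.01° → -71.43°, shortest Δλ = -146.44° (west) — does not cross 180°.
Total crossings: 3.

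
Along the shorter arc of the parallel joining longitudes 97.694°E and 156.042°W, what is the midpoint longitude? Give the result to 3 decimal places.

Signed shortest Δλ from +97.694° to -156.042° is +106.264°.
Midpoint longitude = +97.694° + (+106.264°)/2 = +97.694° + 53.132° = +150.826°.
(The naïve average (+97.694 + -156.042)/2 = -29.174° is on the wrong side of the globe.)

150.826°E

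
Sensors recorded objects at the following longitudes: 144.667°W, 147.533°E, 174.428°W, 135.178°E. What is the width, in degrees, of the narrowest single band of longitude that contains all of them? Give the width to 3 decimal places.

Sort the longitudes: -174.428°, -144.667°, +135.178°, +147.533°.
Eastward gaps between consecutive values (wrapping around): 29.761°, 279.845°, 12.355°, 38.039°.
Largest gap = 279.845° ⇒ minimal covering band is its complement: 360° − 279.845° = 80.155°.
Band runs from +135.178° eastward to -144.667°, crossing the antimeridian.

80.155°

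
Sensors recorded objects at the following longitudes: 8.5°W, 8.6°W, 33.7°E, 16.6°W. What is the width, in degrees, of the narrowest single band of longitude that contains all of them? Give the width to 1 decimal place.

50.3°

Sort the longitudes: -16.6°, -8.6°, -8.5°, +33.7°.
Eastward gaps between consecutive values (wrapping around): 8.0°, 0.1°, 42.2°, 309.7°.
Largest gap = 309.7° ⇒ minimal covering band is its complement: 360° − 309.7° = 50.3°.
Band runs from -16.6° eastward to +33.7°.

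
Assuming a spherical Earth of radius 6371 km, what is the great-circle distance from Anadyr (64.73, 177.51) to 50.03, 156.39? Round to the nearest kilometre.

Δλ = 156.39 − 177.51 = -21.12°.
Δφ = 50.03 − 64.73 = -14.70°.
a = sin²(Δφ/2) + cos φ₁ · cos φ₂ · sin²(Δλ/2) = 0.025576.
c = 2·atan2(√a, √(1−a)) = 0.32123 rad → d = 6371·c ≈ 2046.56 km.

2047 km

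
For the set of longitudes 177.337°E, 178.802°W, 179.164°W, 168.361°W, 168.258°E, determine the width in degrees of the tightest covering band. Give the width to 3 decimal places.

Sort the longitudes: -179.164°, -178.802°, -168.361°, +168.258°, +177.337°.
Eastward gaps between consecutive values (wrapping around): 0.362°, 10.441°, 336.619°, 9.079°, 3.499°.
Largest gap = 336.619° ⇒ minimal covering band is its complement: 360° − 336.619° = 23.381°.
Band runs from +168.258° eastward to -168.361°, crossing the antimeridian.

23.381°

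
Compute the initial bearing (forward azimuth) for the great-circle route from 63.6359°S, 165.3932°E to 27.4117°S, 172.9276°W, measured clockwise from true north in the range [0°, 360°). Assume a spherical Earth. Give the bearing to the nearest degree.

32°

Δλ = -172.9276 − 165.3932 = -338.3208°; wrapped into (−180°, 180°]: 21.6792°.
θ = atan2( sin Δλ · cos φ₂ , cos φ₁ · sin φ₂ − sin φ₁ · cos φ₂ · cos Δλ )
  = atan2(0.32793, 0.53469) = 31.522° → normalised to [0°, 360°): 31.522°.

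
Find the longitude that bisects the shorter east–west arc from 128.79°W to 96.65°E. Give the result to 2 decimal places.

163.93°E

Signed shortest Δλ from -128.79° to +96.65° is -134.56°.
Midpoint longitude = -128.79° + (-134.56°)/2 = -128.79° − 67.28° = -196.07°.
Normalise into (−180°, 180°]: +163.93°.
(The naïve average (-128.79 + +96.65)/2 = -16.07° is on the wrong side of the globe.)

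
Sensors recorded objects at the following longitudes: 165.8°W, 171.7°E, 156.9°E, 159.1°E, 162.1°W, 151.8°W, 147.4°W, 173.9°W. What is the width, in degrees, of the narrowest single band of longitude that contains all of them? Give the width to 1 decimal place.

55.7°

Sort the longitudes: -173.9°, -165.8°, -162.1°, -151.8°, -147.4°, +156.9°, +159.1°, +171.7°.
Eastward gaps between consecutive values (wrapping around): 8.1°, 3.7°, 10.3°, 4.4°, 304.3°, 2.2°, 12.6°, 14.4°.
Largest gap = 304.3° ⇒ minimal covering band is its complement: 360° − 304.3° = 55.7°.
Band runs from +156.9° eastward to -147.4°, crossing the antimeridian.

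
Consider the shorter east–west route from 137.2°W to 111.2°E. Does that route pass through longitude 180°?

Naïve |111.2 − -137.2| = 248.4° > 180°, so the shorter arc goes the other way round — across 180°.
Signed shortest Δλ = ((111.2 − -137.2 + 180) mod 360) − 180 = -111.6°.
Going west by 111.6° from -137.2° passes through 180° before reaching +111.2°.

Yes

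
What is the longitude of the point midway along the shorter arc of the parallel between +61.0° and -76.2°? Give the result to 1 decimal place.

Signed shortest Δλ from +61.0° to -76.2° is -137.2°.
Midpoint longitude = +61.0° + (-137.2°)/2 = +61.0° − 68.6° = -7.6°.

-7.6°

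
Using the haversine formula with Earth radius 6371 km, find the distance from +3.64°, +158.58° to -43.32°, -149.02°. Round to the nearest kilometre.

7390 km

Δλ = -149.02 − 158.58 = -307.60°; wrapped into (−180°, 180°]: 52.40°.
Δφ = -43.32 − 3.64 = -46.96°.
a = sin²(Δφ/2) + cos φ₁ · cos φ₂ · sin²(Δλ/2) = 0.300276.
c = 2·atan2(√a, √(1−a)) = 1.15988 rad → d = 6371·c ≈ 7389.60 km.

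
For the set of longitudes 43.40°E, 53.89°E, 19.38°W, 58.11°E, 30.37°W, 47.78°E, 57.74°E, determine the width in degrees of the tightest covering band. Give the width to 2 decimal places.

88.48°

Sort the longitudes: -30.37°, -19.38°, +43.40°, +47.78°, +53.89°, +57.74°, +58.11°.
Eastward gaps between consecutive values (wrapping around): 10.99°, 62.78°, 4.38°, 6.11°, 3.85°, 0.37°, 271.52°.
Largest gap = 271.52° ⇒ minimal covering band is its complement: 360° − 271.52° = 88.48°.
Band runs from -30.37° eastward to +58.11°.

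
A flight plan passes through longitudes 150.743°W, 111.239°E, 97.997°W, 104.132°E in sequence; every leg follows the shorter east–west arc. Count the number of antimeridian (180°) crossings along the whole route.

3

Leg 1: -150.743° → +111.239°, shortest Δλ = -98.018° (west) — crosses 180°.
Leg 2: +111.239° → -97.997°, shortest Δλ = 150.764° (east) — crosses 180°.
Leg 3: -97.997° → +104.132°, shortest Δλ = -157.871° (west) — crosses 180°.
Total crossings: 3.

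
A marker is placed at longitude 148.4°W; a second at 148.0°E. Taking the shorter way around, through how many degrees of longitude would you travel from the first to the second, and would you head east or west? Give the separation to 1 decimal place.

63.6° west

Raw difference: 148.0 − -148.4 = 296.4°.
Normalise into (−180°, 180°]: 296.4° − 360° = -63.6°.
Negative ⇒ the second point lies to the west; separation 63.6°.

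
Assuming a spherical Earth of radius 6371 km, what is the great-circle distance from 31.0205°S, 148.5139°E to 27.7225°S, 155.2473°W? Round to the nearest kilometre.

Δλ = -155.2473 − 148.5139 = -303.7612°; wrapped into (−180°, 180°]: 56.2388°.
Δφ = -27.7225 − -31.0205 = 3.2980°.
a = sin²(Δφ/2) + cos φ₁ · cos φ₂ · sin²(Δλ/2) = 0.169341.
c = 2·atan2(√a, √(1−a)) = 0.84822 rad → d = 6371·c ≈ 5404.02 km.

5404 km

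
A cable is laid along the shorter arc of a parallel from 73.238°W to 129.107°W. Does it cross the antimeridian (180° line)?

No

Signed shortest Δλ = ((-129.107 − -73.238 + 180) mod 360) − 180 = -55.869°.
Going west by 55.869° from -73.238° reaches -129.107° without touching 180°.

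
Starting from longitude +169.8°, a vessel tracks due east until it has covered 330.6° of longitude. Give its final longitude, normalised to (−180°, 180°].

Start at +169.8°; shift +330.6° → +500.4°.
+500.4° lies outside (−180°, 180°]; subtract 360° → +140.4°.

+140.4°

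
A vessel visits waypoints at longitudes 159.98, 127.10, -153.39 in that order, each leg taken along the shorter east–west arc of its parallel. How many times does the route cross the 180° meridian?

Leg 1: +159.98° → +127.10°, shortest Δλ = -32.88° (west) — does not cross 180°.
Leg 2: +127.10° → -153.39°, shortest Δλ = 79.51° (east) — crosses 180°.
Total crossings: 1.

1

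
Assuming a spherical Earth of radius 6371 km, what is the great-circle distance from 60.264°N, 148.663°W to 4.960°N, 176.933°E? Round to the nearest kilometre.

Δλ = 176.933 − -148.663 = 325.596°; wrapped into (−180°, 180°]: -34.404°.
Δφ = 4.960 − 60.264 = -55.304°.
a = sin²(Δφ/2) + cos φ₁ · cos φ₂ · sin²(Δλ/2) = 0.258608.
c = 2·atan2(√a, √(1−a)) = 1.06697 rad → d = 6371·c ≈ 6797.64 km.

6798 km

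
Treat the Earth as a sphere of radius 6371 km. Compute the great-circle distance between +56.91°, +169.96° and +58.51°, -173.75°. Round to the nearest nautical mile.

Δλ = -173.75 − 169.96 = -343.71°; wrapped into (−180°, 180°]: 16.29°.
Δφ = 58.51 − 56.91 = 1.60°.
a = sin²(Δφ/2) + cos φ₁ · cos φ₂ · sin²(Δλ/2) = 0.005919.
c = 2·atan2(√a, √(1−a)) = 0.15403 rad → d = 6371·c ≈ 981.30 km ≈ 529.86 nmi.

530 nmi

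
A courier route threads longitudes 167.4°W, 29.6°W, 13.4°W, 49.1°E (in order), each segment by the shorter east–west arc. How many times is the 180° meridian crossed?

0

Leg 1: -167.4° → -29.6°, shortest Δλ = 137.8° (east) — does not cross 180°.
Leg 2: -29.6° → -13.4°, shortest Δλ = 16.2° (east) — does not cross 180°.
Leg 3: -13.4° → +49.1°, shortest Δλ = 62.5° (east) — does not cross 180°.
Total crossings: 0.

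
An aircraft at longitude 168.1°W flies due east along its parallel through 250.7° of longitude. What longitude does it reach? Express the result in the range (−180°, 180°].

82.6°E

Start at -168.1°; shift +250.7° → +82.6°.
+82.6° already lies in (−180°, 180°].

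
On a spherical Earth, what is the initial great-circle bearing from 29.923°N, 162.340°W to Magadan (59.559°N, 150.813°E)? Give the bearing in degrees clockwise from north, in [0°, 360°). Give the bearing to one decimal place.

Δλ = 150.813 − -162.340 = 313.153°; wrapped into (−180°, 180°]: -46.847°.
θ = atan2( sin Δλ · cos φ₂ , cos φ₁ · sin φ₂ − sin φ₁ · cos φ₂ · cos Δλ )
  = atan2(-0.36962, 0.57437) = -32.762° → normalised to [0°, 360°): 327.238°.

327.2°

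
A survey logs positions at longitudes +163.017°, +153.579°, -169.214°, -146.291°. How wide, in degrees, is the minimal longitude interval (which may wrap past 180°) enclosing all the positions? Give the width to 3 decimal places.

Sort the longitudes: -169.214°, -146.291°, +153.579°, +163.017°.
Eastward gaps between consecutive values (wrapping around): 22.923°, 299.870°, 9.438°, 27.769°.
Largest gap = 299.870° ⇒ minimal covering band is its complement: 360° − 299.870° = 60.130°.
Band runs from +153.579° eastward to -146.291°, crossing the antimeridian.

60.130°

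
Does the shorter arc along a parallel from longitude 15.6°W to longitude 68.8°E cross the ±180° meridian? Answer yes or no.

No

Signed shortest Δλ = ((68.8 − -15.6 + 180) mod 360) − 180 = 84.4°.
Going east by 84.4° from -15.6° reaches +68.8° without touching 180°.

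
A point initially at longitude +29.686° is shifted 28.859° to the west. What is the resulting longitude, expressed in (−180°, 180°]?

Start at +29.686°; shift −28.859° → +0.827°.
+0.827° already lies in (−180°, 180°].

+0.827°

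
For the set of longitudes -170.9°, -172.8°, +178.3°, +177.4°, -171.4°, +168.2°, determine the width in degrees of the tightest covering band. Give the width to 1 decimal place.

20.9°

Sort the longitudes: -172.8°, -171.4°, -170.9°, +168.2°, +177.4°, +178.3°.
Eastward gaps between consecutive values (wrapping around): 1.4°, 0.5°, 339.1°, 9.2°, 0.9°, 8.9°.
Largest gap = 339.1° ⇒ minimal covering band is its complement: 360° − 339.1° = 20.9°.
Band runs from +168.2° eastward to -170.9°, crossing the antimeridian.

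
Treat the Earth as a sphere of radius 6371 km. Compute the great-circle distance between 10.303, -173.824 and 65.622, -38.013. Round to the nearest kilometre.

Δλ = -38.013 − -173.824 = 135.811°.
Δφ = 65.622 − 10.303 = 55.319°.
a = sin²(Δφ/2) + cos φ₁ · cos φ₂ · sin²(Δλ/2) = 0.564142.
c = 2·atan2(√a, √(1−a)) = 1.69943 rad → d = 6371·c ≈ 10827.10 km.

10827 km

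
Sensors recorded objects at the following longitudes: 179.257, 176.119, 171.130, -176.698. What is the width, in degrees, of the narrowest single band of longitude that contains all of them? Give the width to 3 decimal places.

Sort the longitudes: -176.698°, +171.130°, +176.119°, +179.257°.
Eastward gaps between consecutive values (wrapping around): 347.828°, 4.989°, 3.138°, 4.045°.
Largest gap = 347.828° ⇒ minimal covering band is its complement: 360° − 347.828° = 12.172°.
Band runs from +171.130° eastward to -176.698°, crossing the antimeridian.

12.172°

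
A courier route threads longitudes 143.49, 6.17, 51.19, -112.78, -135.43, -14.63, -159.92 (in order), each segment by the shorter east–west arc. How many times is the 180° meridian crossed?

0

Leg 1: +143.49° → +6.17°, shortest Δλ = -137.32° (west) — does not cross 180°.
Leg 2: +6.17° → +51.19°, shortest Δλ = 45.02° (east) — does not cross 180°.
Leg 3: +51.19° → -112.78°, shortest Δλ = -163.97° (west) — does not cross 180°.
Leg 4: -112.78° → -135.43°, shortest Δλ = -22.65° (west) — does not cross 180°.
Leg 5: -135.43° → -14.63°, shortest Δλ = 120.8° (east) — does not cross 180°.
Leg 6: -14.63° → -159.92°, shortest Δλ = -145.29° (west) — does not cross 180°.
Total crossings: 0.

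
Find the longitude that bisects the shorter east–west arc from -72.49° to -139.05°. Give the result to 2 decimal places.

-105.77°

Signed shortest Δλ from -72.49° to -139.05° is -66.56°.
Midpoint longitude = -72.49° + (-66.56°)/2 = -72.49° − 33.28° = -105.77°.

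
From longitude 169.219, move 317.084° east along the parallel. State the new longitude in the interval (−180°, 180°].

+126.303°

Start at +169.219°; shift +317.084° → +486.303°.
+486.303° lies outside (−180°, 180°]; subtract 360° → +126.303°.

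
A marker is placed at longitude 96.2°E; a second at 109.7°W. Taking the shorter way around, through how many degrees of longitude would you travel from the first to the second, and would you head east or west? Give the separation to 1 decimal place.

Raw difference: -109.7 − 96.2 = -205.9°.
Normalise into (−180°, 180°]: -205.9° + 360° = 154.1°.
Positive ⇒ the second point lies to the east; separation 154.1°.

154.1° east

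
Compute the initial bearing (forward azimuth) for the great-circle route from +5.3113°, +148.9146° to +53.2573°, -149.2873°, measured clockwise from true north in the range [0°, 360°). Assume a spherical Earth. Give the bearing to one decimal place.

34.3°

Δλ = -149.2873 − 148.9146 = -298.2019°; wrapped into (−180°, 180°]: 61.7981°.
θ = atan2( sin Δλ · cos φ₂ , cos φ₁ · sin φ₂ − sin φ₁ · cos φ₂ · cos Δλ )
  = atan2(0.52721, 0.77172) = 34.339° → normalised to [0°, 360°): 34.339°.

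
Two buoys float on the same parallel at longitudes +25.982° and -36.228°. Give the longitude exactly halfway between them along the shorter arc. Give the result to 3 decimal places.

Signed shortest Δλ from +25.982° to -36.228° is -62.210°.
Midpoint longitude = +25.982° + (-62.210°)/2 = +25.982° − 31.105° = -5.123°.

-5.123°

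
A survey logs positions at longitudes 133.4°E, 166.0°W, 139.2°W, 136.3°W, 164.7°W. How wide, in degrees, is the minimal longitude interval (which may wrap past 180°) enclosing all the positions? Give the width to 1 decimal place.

Sort the longitudes: -166.0°, -164.7°, -139.2°, -136.3°, +133.4°.
Eastward gaps between consecutive values (wrapping around): 1.3°, 25.5°, 2.9°, 269.7°, 60.6°.
Largest gap = 269.7° ⇒ minimal covering band is its complement: 360° − 269.7° = 90.3°.
Band runs from +133.4° eastward to -136.3°, crossing the antimeridian.

90.3°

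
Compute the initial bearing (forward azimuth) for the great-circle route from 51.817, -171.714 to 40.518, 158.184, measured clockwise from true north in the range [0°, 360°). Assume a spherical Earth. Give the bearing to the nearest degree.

Δλ = 158.184 − -171.714 = 329.898°; wrapped into (−180°, 180°]: -30.102°.
θ = atan2( sin Δλ · cos φ₂ , cos φ₁ · sin φ₂ − sin φ₁ · cos φ₂ · cos Δλ )
  = atan2(-0.38127, -0.11534) = -106.831° → normalised to [0°, 360°): 253.169°.

253°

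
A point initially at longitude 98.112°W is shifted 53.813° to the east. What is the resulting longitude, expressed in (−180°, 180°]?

Start at -98.112°; shift +53.813° → -44.299°.
-44.299° already lies in (−180°, 180°].

44.299°W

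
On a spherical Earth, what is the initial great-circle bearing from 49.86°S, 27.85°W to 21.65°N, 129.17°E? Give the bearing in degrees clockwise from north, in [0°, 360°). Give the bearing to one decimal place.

138.9°

Δλ = 129.17 − -27.85 = 157.02°.
θ = atan2( sin Δλ · cos φ₂ , cos φ₁ · sin φ₂ − sin φ₁ · cos φ₂ · cos Δλ )
  = atan2(0.36287, -0.41632) = 138.924° → normalised to [0°, 360°): 138.924°.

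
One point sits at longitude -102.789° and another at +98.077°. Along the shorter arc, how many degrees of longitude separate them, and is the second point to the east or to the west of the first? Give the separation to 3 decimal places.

159.134° west

Raw difference: 98.077 − -102.789 = 200.866°.
Normalise into (−180°, 180°]: 200.866° − 360° = -159.134°.
Negative ⇒ the second point lies to the west; separation 159.134°.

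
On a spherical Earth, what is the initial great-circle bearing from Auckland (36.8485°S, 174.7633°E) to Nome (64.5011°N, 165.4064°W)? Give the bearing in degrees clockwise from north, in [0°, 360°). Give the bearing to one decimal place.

8.6°

Δλ = -165.4064 − 174.7633 = -340.1697°; wrapped into (−180°, 180°]: 19.8303°.
θ = atan2( sin Δλ · cos φ₂ , cos φ₁ · sin φ₂ − sin φ₁ · cos φ₂ · cos Δλ )
  = atan2(0.14604, 0.96514) = 8.604° → normalised to [0°, 360°): 8.604°.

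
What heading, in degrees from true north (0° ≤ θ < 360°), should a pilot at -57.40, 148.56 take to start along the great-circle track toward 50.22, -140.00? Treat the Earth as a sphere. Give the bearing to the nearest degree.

46°

Δλ = -140.00 − 148.56 = -288.56°; wrapped into (−180°, 180°]: 71.44°.
θ = atan2( sin Δλ · cos φ₂ , cos φ₁ · sin φ₂ − sin φ₁ · cos φ₂ · cos Δλ )
  = atan2(0.60656, 0.58562) = 46.006° → normalised to [0°, 360°): 46.006°.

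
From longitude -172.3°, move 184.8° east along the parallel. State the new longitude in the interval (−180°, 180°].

+12.5°

Start at -172.3°; shift +184.8° → +12.5°.
+12.5° already lies in (−180°, 180°].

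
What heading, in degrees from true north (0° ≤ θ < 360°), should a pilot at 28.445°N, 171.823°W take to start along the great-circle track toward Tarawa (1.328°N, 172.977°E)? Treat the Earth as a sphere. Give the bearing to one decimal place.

Δλ = 172.977 − -171.823 = 344.800°; wrapped into (−180°, 180°]: -15.200°.
θ = atan2( sin Δλ · cos φ₂ , cos φ₁ · sin φ₂ − sin φ₁ · cos φ₂ · cos Δλ )
  = atan2(-0.26212, -0.43915) = -149.168° → normalised to [0°, 360°): 210.832°.

210.8°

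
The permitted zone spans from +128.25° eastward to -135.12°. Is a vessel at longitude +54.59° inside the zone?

No

Band width going east from +128.25° to -135.12°: ((-135.12 − 128.25) mod 360) = 96.63°.
Offset of +54.59° east of the west edge: ((54.59 − 128.25) mod 360) = 286.34°.
286.34° > 96.63° ⇒ outside.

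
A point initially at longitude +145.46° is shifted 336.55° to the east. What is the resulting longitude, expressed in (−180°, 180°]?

+122.01°

Start at +145.46°; shift +336.55° → +482.01°.
+482.01° lies outside (−180°, 180°]; subtract 360° → +122.01°.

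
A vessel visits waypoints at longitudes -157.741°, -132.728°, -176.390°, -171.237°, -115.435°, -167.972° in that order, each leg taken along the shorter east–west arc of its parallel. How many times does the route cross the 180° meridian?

Leg 1: -157.741° → -132.728°, shortest Δλ = 25.013° (east) — does not cross 180°.
Leg 2: -132.728° → -176.390°, shortest Δλ = -43.662° (west) — does not cross 180°.
Leg 3: -176.390° → -171.237°, shortest Δλ = 5.153° (east) — does not cross 180°.
Leg 4: -171.237° → -115.435°, shortest Δλ = 55.802° (east) — does not cross 180°.
Leg 5: -115.435° → -167.972°, shortest Δλ = -52.537° (west) — does not cross 180°.
Total crossings: 0.

0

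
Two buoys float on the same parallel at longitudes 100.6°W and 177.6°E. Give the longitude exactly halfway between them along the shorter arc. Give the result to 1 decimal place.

Signed shortest Δλ from -100.6° to +177.6° is -81.8°.
Midpoint longitude = -100.6° + (-81.8°)/2 = -100.6° − 40.9° = -141.5°.
(The naïve average (-100.6 + +177.6)/2 = 38.5° is on the wrong side of the globe.)

141.5°W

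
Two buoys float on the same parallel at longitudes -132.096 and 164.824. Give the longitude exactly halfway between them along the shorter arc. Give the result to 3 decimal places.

Signed shortest Δλ from -132.096° to +164.824° is -63.080°.
Midpoint longitude = -132.096° + (-63.080°)/2 = -132.096° − 31.540° = -163.636°.
(The naïve average (-132.096 + +164.824)/2 = 16.364° is on the wrong side of the globe.)

-163.636°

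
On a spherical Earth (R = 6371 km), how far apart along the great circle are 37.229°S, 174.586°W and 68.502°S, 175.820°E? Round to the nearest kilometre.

3527 km

Δλ = 175.820 − -174.586 = 350.406°; wrapped into (−180°, 180°]: -9.594°.
Δφ = -68.502 − -37.229 = -31.273°.
a = sin²(Δφ/2) + cos φ₁ · cos φ₂ · sin²(Δλ/2) = 0.074689.
c = 2·atan2(√a, √(1−a)) = 0.55363 rad → d = 6371·c ≈ 3527.17 km.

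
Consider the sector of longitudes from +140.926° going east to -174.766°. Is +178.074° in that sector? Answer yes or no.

Band width going east from +140.926° to -174.766°: ((-174.766 − 140.926) mod 360) = 44.308°.
Offset of +178.074° east of the west edge: ((178.074 − 140.926) mod 360) = 37.148°.
37.148° ≤ 44.308° ⇒ inside.

Yes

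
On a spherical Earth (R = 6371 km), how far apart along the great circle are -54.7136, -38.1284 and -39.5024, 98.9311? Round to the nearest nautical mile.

4736 nmi

Δλ = 98.9311 − -38.1284 = 137.0595°.
Δφ = -39.5024 − -54.7136 = 15.2112°.
a = sin²(Δφ/2) + cos φ₁ · cos φ₂ · sin²(Δλ/2) = 0.403528.
c = 2·atan2(√a, √(1−a)) = 1.37664 rad → d = 6371·c ≈ 8770.54 km ≈ 4735.71 nmi.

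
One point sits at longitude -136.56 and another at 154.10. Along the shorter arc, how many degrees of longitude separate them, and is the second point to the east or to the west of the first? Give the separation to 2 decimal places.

69.34° west

Raw difference: 154.10 − -136.56 = 290.66°.
Normalise into (−180°, 180°]: 290.66° − 360° = -69.34°.
Negative ⇒ the second point lies to the west; separation 69.34°.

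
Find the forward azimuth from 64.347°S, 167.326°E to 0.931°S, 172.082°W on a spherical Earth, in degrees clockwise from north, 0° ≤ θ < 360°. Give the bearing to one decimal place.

Δλ = -172.082 − 167.326 = -339.408°; wrapped into (−180°, 180°]: 20.592°.
θ = atan2( sin Δλ · cos φ₂ , cos φ₁ · sin φ₂ − sin φ₁ · cos φ₂ · cos Δλ )
  = atan2(0.35166, 0.83669) = 22.797° → normalised to [0°, 360°): 22.797°.

22.8°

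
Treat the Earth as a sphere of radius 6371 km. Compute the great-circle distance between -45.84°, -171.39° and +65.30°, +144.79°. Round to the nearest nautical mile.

Δλ = 144.79 − -171.39 = 316.18°; wrapped into (−180°, 180°]: -43.82°.
Δφ = 65.30 − -45.84 = 111.14°.
a = sin²(Δφ/2) + cos φ₁ · cos φ₂ · sin²(Δλ/2) = 0.720859.
c = 2·atan2(√a, √(1−a)) = 2.02831 rad → d = 6371·c ≈ 12922.35 km ≈ 6977.51 nmi.

6978 nmi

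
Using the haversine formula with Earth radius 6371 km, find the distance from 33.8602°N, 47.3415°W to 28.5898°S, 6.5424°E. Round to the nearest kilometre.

Δλ = 6.5424 − -47.3415 = 53.8839°.
Δφ = -28.5898 − 33.8602 = -62.4500°.
a = sin²(Δφ/2) + cos φ₁ · cos φ₂ · sin²(Δλ/2) = 0.418424.
c = 2·atan2(√a, √(1−a)) = 1.40691 rad → d = 6371·c ≈ 8963.44 km.

8963 km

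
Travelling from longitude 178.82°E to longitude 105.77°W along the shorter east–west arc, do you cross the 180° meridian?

Naïve |-105.77 − 178.82| = 284.59° > 180°, so the shorter arc goes the other way round — across 180°.
Signed shortest Δλ = ((-105.77 − 178.82 + 180) mod 360) − 180 = 75.41°.
Going east by 75.41° from +178.82° passes through 180° before reaching -105.77°.

Yes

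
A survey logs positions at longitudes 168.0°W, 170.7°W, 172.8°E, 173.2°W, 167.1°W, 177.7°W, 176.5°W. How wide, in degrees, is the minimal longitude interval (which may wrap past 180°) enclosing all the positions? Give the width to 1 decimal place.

20.1°

Sort the longitudes: -177.7°, -176.5°, -173.2°, -170.7°, -168.0°, -167.1°, +172.8°.
Eastward gaps between consecutive values (wrapping around): 1.2°, 3.3°, 2.5°, 2.7°, 0.9°, 339.9°, 9.5°.
Largest gap = 339.9° ⇒ minimal covering band is its complement: 360° − 339.9° = 20.1°.
Band runs from +172.8° eastward to -167.1°, crossing the antimeridian.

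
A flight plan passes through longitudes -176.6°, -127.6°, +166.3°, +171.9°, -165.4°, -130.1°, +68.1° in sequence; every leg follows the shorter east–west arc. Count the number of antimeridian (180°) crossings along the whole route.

Leg 1: -176.6° → -127.6°, shortest Δλ = 49.0° (east) — does not cross 180°.
Leg 2: -127.6° → +166.3°, shortest Δλ = -66.1° (west) — crosses 180°.
Leg 3: +166.3° → +171.9°, shortest Δλ = 5.6° (east) — does not cross 180°.
Leg 4: +171.9° → -165.4°, shortest Δλ = 22.7° (east) — crosses 180°.
Leg 5: -165.4° → -130.1°, shortest Δλ = 35.3° (east) — does not cross 180°.
Leg 6: -130.1° → +68.1°, shortest Δλ = -161.8° (west) — crosses 180°.
Total crossings: 3.

3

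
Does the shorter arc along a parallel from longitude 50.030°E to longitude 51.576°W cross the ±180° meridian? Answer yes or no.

No

Signed shortest Δλ = ((-51.576 − 50.030 + 180) mod 360) − 180 = -101.606°.
Going west by 101.606° from +50.030° reaches -51.576° without touching 180°.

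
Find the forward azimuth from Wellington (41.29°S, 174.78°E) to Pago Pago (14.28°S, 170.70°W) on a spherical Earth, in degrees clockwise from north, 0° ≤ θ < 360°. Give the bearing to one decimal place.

29.3°

Δλ = -170.70 − 174.78 = -345.48°; wrapped into (−180°, 180°]: 14.52°.
θ = atan2( sin Δλ · cos φ₂ , cos φ₁ · sin φ₂ − sin φ₁ · cos φ₂ · cos Δλ )
  = atan2(0.24297, 0.43372) = 29.258° → normalised to [0°, 360°): 29.258°.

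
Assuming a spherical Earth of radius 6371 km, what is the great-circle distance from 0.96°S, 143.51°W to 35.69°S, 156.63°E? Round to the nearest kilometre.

Δλ = 156.63 − -143.51 = 300.14°; wrapped into (−180°, 180°]: -59.86°.
Δφ = -35.69 − -0.96 = -34.73°.
a = sin²(Δφ/2) + cos φ₁ · cos φ₂ · sin²(Δλ/2) = 0.291236.
c = 2·atan2(√a, √(1−a)) = 1.14007 rad → d = 6371·c ≈ 7263.41 km.

7263 km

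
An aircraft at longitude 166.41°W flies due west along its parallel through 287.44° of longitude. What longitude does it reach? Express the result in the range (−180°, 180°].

Start at -166.41°; shift −287.44° → -453.85°.
-453.85° lies outside (−180°, 180°]; add 360° → -93.85°.

93.85°W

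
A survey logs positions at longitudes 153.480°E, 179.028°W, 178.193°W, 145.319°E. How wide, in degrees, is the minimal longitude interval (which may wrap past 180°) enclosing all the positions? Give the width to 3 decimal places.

36.488°

Sort the longitudes: -179.028°, -178.193°, +145.319°, +153.480°.
Eastward gaps between consecutive values (wrapping around): 0.835°, 323.512°, 8.161°, 27.492°.
Largest gap = 323.512° ⇒ minimal covering band is its complement: 360° − 323.512° = 36.488°.
Band runs from +145.319° eastward to -178.193°, crossing the antimeridian.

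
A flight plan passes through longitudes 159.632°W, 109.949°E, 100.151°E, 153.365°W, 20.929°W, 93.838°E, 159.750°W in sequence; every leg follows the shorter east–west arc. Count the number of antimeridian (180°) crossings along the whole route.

Leg 1: -159.632° → +109.949°, shortest Δλ = -90.419° (west) — crosses 180°.
Leg 2: +109.949° → +100.151°, shortest Δλ = -9.798° (west) — does not cross 180°.
Leg 3: +100.151° → -153.365°, shortest Δλ = 106.484° (east) — crosses 180°.
Leg 4: -153.365° → -20.929°, shortest Δλ = 132.436° (east) — does not cross 180°.
Leg 5: -20.929° → +93.838°, shortest Δλ = 114.767° (east) — does not cross 180°.
Leg 6: +93.838° → -159.750°, shortest Δλ = 106.412° (east) — crosses 180°.
Total crossings: 3.

3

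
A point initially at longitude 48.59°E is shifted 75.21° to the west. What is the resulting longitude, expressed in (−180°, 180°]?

Start at +48.59°; shift −75.21° → -26.62°.
-26.62° already lies in (−180°, 180°].

26.62°W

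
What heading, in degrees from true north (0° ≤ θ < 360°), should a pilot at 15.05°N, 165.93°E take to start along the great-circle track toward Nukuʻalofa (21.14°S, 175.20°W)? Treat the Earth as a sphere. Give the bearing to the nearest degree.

152°

Δλ = -175.20 − 165.93 = -341.13°; wrapped into (−180°, 180°]: 18.87°.
θ = atan2( sin Δλ · cos φ₂ , cos φ₁ · sin φ₂ − sin φ₁ · cos φ₂ · cos Δλ )
  = atan2(0.30166, -0.57745) = 152.418° → normalised to [0°, 360°): 152.418°.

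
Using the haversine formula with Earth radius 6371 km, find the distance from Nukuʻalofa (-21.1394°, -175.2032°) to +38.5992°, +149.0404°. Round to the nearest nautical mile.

Δλ = 149.0404 − -175.2032 = 324.2436°; wrapped into (−180°, 180°]: -35.7564°.
Δφ = 38.5992 − -21.1394 = 59.7386°.
a = sin²(Δφ/2) + cos φ₁ · cos φ₂ · sin²(Δλ/2) = 0.316726.
c = 2·atan2(√a, √(1−a)) = 1.19550 rad → d = 6371·c ≈ 7616.53 km ≈ 4112.60 nmi.

4113 nmi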